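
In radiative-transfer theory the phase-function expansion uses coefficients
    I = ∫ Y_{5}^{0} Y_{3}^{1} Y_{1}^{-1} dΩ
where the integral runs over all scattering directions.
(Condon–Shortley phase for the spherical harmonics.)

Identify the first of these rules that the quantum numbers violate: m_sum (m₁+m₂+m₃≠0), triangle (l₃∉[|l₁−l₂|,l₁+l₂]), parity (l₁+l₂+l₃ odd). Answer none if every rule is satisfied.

m₁+m₂+m₃ = 0 + 1 − 1 = 0  ✓
triangle: |5−3|=2 ≤ l₃=1 ≤ 5+3=8  ✗
parity: l₁+l₂+l₃ = 9 is odd

triangle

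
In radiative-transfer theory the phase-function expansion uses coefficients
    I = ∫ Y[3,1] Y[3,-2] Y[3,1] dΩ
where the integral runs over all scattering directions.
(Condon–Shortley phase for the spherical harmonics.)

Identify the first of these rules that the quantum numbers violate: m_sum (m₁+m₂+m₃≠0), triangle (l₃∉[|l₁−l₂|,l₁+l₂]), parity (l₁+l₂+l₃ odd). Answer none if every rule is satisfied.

parity

Σmᵢ = 0  ✓
l₃∈[|l₁−l₂|,l₁+l₂]=[0,6], have l₃=3  ✓
Σlᵢ = 9 ⇒ odd  ✗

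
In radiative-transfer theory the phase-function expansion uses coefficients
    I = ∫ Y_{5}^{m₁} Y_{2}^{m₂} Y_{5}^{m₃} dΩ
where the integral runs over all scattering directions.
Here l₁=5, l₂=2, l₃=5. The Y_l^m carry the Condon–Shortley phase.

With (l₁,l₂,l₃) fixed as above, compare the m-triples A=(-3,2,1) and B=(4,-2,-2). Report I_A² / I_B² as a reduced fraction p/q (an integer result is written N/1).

14/9

Same 5,2,5: normalisation and zero-m 3j drop out of the ratio.
A: Δ: 2! 8! 2! / 13! → 1/38610; sum: t=2:+1/5760 = 1/5760; 3j²(5 2 5; -3 2 1) = Δ·Π!·Σ² = 56/2145  (sign +1)
B: Δ: 2! 8! 2! / 13! → 1/38610; sum: t=0:+1/20160 = 1/20160; 3j²(5 2 5; 4 -2 -2) = Δ·Π!·Σ² = 12/715  (sign -1)
I_A²/I_B² = (56/2145)/(12/715) = 14/9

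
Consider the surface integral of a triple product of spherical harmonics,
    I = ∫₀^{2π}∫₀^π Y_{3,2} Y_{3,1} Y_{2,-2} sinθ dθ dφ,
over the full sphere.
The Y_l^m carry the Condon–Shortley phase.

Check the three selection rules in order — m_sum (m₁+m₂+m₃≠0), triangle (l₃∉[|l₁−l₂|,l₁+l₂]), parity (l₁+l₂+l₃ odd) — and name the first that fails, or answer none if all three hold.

m₁+m₂+m₃ = 2 + 1 − 2 = 1  ✗
triangle: |3−3|=0 ≤ l₃=2 ≤ 3+3=6
parity: l₁+l₂+l₃ = 8 is even

m_sum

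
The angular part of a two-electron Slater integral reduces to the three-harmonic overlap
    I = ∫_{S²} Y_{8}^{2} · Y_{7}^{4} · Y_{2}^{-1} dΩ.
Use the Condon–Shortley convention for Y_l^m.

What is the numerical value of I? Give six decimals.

0.000000

m-sum = 2 + 4 − 1 = 5 ≠ 0 ⇒ I = 0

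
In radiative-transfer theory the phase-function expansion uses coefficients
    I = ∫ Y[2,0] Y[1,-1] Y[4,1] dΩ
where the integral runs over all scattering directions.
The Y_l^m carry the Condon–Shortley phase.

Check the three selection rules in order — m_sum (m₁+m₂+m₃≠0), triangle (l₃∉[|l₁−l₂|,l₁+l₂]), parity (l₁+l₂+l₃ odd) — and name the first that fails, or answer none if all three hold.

triangle

azimuthal sum: 0 − 1 + 1 = 0  ✓
1 ≤ 4 ≤ 3 (triangle on l)  ✗
L = 2 + 1 + 4 = 7 (odd)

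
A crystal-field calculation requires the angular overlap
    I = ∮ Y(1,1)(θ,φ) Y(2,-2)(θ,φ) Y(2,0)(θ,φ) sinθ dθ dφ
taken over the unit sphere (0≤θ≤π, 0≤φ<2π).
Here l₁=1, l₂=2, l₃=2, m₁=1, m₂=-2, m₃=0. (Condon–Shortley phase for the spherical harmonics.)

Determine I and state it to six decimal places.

0.000000

1 − 2 + 0 = -1 ≠ 0: azimuthal integral kills it; I = 0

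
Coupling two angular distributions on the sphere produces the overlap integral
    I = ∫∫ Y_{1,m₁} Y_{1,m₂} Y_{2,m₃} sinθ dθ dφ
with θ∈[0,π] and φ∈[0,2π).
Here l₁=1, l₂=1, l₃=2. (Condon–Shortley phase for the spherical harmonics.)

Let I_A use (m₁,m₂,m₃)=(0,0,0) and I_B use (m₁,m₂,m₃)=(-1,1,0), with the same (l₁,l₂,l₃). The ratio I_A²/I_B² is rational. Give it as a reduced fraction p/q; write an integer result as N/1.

4/1

l's match ⇒ only the (l;m) 3-j factors differ between A and B.
A: triangle coeff Δ(1,1,2) = 1/30; Σ_t [0,0]: t=0:+1/1 = 1/1; (3j)²=2/15 [(1 1 2; 0 0 0)], sign=+1
B: triangle coeff Δ(1,1,2) = 1/30; Σ_t [0,0]: t=0:+1/4 = 1/4; (3j)²=1/30 [(1 1 2; -1 1 0)], sign=+1
I_A²/I_B² = (2/15)/(1/30) = 4/1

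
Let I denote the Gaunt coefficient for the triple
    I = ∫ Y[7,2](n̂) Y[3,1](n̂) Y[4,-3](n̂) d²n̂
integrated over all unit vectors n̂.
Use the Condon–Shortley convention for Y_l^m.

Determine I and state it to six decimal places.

0.090400

m-sum 0 ✓  L=14 even ✓  4≤4≤10 ✓
Π(2lᵢ+1) = 15×7×9 = 945
triangle coeff Δ(7,3,4) = 1/45045
Σ_t [3,3]: t=3:−1/20736 = -1/20736
(3j)²=35/1287 [(7 3 4; 0 0 0)], sign=-1
Σ_t [4,4]: t=4:+1/241920 = 1/241920
(3j)²=4/1001 [(7 3 4; 2 1 -3)], sign=-1
⇒ 4πI² = 2100/20449
I = (+1)√(2100/20449/(4π)) = 0.09040005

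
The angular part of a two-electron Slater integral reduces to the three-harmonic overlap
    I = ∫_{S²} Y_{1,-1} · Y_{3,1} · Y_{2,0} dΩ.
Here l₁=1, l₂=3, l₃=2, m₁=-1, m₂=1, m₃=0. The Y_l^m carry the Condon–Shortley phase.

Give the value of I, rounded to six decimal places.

-0.202301

Checks pass: Σm=0; 6 even; l₃=2∈[2,4].
(2·1+1)(2·3+1)(2·2+1) = 105
Δ: 2! 0! 4! / 7! → 1/105
sum: t=1:−1/4 = -1/4
3j²(1 3 2; 0 0 0) = Δ·Π!·Σ² = 3/35  (sign -1)
sum: t=2:+1/8 = 1/8
3j²(1 3 2; -1 1 0) = Δ·Π!·Σ² = 2/35  (sign +1)
combine: 4πI² = 105·3/35·2/35 = 18/35
take √, sign -1: I = -0.20230066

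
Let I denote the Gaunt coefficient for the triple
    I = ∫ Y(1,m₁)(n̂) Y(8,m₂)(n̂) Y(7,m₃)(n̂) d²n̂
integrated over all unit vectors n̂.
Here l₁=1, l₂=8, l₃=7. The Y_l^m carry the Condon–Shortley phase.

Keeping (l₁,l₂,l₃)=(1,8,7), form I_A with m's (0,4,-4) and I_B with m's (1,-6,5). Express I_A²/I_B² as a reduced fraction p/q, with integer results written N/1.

Same 1,8,7: normalisation and zero-m 3j drop out of the ratio.
A: Δ: 2! 0! 14! / 17! → 1/2040; sum: t=1:−1/239500800 = -1/239500800; 3j²(1 8 7; 0 4 -4) = Δ·Π!·Σ² = 2/85  (sign +1)
B: Δ: 2! 0! 14! / 17! → 1/2040; sum: t=0:+1/1916006400 = 1/1916006400; 3j²(1 8 7; 1 -6 5) = Δ·Π!·Σ² = 91/2040  (sign +1)
I_A²/I_B² = (2/85)/(91/2040) = 48/91

48/91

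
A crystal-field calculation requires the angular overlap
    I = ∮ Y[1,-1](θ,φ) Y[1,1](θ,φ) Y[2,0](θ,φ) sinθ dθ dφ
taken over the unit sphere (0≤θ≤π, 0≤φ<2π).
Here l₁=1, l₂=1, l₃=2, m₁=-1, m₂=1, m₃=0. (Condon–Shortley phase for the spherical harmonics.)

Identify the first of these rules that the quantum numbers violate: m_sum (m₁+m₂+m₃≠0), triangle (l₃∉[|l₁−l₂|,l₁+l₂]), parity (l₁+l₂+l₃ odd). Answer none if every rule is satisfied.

none

Σmᵢ = 0  ✓
l₃∈[|l₁−l₂|,l₁+l₂]=[0,2], have l₃=2  ✓
Σlᵢ = 4 ⇒ even  ✓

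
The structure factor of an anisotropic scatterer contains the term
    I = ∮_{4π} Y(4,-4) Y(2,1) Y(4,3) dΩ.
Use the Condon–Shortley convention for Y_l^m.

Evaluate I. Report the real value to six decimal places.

0.198645

Checks pass: Σm=0; 10 even; l₃=4∈[2,6].
(2·4+1)(2·2+1)(2·4+1) = 405
Δ: 2! 6! 2! / 11! → 1/13860
sum: t=0:+1/192 t=1:−1/36 t=2:+1/192 = -5/288
3j²(4 2 4; 0 0 0) = Δ·Π!·Σ² = 20/693  (sign -1)
sum: t=2:+1/1440 = 1/1440
3j²(4 2 4; -4 1 3) = Δ·Π!·Σ² = 7/165  (sign -1)
combine: 4πI² = 405·20/693·7/165 = 60/121
take √, sign +1: I = 0.19864517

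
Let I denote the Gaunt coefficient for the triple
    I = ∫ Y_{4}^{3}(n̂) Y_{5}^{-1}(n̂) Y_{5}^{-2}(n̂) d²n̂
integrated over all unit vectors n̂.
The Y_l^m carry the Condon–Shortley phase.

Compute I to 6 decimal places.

m-sum 0 ✓  L=14 even ✓  1≤5≤9 ✓
Π(2lᵢ+1) = 9×11×11 = 1089
triangle coeff Δ(4,5,5) = 1/3153150
Σ_t [0,4]: t=0:+1/69120 t=1:−1/1728 t=2:+1/576 t=3:−1/1728 t=4:+1/69120 = 7/11520
(3j)²=2/143 [(4 5 5; 0 0 0)], sign=-1
Σ_t [0,1]: t=0:+1/6912 t=1:−1/5184 = -1/20736
(3j)²=5/2574 [(4 5 5; 3 -1 -2)], sign=+1
⇒ 4πI² = 5/169
I = (-1)√(5/169/(4π)) = -0.04852178

-0.048522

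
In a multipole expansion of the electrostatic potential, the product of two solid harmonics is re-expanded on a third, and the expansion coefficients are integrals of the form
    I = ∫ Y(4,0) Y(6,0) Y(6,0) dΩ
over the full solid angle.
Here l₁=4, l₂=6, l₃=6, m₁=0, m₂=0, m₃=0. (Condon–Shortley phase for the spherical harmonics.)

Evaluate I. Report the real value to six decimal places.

0.126716

Rules hold: Σm=0, L=16 even, 2≤6≤10.
N = 9·13·13 = 1521
Δ = 4!·4!·8!/17! = 1/15315300
Racah Σ t=0..4: t=0:+1/829440 t=1:−1/25920 t=2:+1/9216 t=3:−1/25920 t=4:+1/829440 = 7/207360
⇒ 3j(4 6 6; 0 0 0)² = 28/2431, sgn +1
(m-triple is (0,0,0) — same symbol as above.)
4πI² = N·(3j₀)²·(3jₘ)² = 7056/34969
I = +1·√(0.201779/4π) = 0.12671638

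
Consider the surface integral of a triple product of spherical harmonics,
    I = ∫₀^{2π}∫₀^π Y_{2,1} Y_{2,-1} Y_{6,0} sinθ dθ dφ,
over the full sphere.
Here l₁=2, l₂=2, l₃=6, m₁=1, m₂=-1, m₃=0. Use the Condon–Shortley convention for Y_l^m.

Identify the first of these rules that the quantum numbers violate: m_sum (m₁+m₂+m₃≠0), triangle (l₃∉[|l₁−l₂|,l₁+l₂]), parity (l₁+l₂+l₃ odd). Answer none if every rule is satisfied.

azimuthal sum: 1 − 1 + 0 = 0  ✓
0 ≤ 6 ≤ 4 (triangle on l)  ✗
L = 2 + 2 + 6 = 10 (even)

triangle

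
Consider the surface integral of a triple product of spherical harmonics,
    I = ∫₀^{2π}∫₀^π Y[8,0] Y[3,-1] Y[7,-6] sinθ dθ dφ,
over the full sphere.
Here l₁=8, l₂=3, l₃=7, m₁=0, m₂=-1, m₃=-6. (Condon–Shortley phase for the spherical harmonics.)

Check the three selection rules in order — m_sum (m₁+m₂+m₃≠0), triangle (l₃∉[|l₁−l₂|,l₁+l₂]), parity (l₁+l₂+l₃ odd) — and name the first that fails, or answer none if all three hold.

m_sum

azimuthal sum: 0 − 1 − 6 = -7  ✗
5 ≤ 7 ≤ 11 (triangle on l)
L = 8 + 3 + 7 = 18 (even)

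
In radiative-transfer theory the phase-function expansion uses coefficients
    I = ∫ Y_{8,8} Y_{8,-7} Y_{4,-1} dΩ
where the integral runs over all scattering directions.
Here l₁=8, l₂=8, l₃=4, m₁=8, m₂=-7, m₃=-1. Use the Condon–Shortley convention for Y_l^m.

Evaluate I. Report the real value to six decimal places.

-0.199195

m-sum 0 ✓  L=20 even ✓  0≤4≤16 ✓
Π(2lᵢ+1) = 17×17×9 = 2601
triangle coeff Δ(8,8,4) = 1/185175900
Σ_t [4,8]: t=4:+1/557383680 t=5:−1/21772800 t=6:+1/8294400 t=7:−1/21772800 t=8:+1/557383680 = 1/30965760
(3j)²=36/4199 [(8 8 4; 0 0 0)], sign=+1
Σ_t [0,0]: t=0:+1/68976230400 = 1/68976230400
(3j)²=65/2907 [(8 8 4; 8 -7 -1)], sign=-1
⇒ 4πI² = 180/361
I = (-1)√(180/361/(4π)) = -0.19919467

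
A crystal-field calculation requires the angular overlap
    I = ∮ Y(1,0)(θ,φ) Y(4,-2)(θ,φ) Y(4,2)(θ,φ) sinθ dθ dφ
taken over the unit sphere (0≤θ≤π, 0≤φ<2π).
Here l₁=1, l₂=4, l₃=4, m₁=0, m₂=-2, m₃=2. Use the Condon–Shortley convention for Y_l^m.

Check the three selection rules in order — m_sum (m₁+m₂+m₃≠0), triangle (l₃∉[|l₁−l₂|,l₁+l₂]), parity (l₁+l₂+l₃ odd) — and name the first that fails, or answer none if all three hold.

azimuthal sum: 0 − 2 + 2 = 0  ✓
3 ≤ 4 ≤ 5 (triangle on l)  ✓
L = 1 + 4 + 4 = 9 (odd)  ✗

parity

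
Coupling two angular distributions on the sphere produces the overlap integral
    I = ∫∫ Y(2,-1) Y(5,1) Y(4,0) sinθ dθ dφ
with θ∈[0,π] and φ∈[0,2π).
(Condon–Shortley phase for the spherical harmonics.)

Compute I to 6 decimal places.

l₁+l₂+l₃=11 is odd: 3j(l;000)=0 ⇒ I=0

0.000000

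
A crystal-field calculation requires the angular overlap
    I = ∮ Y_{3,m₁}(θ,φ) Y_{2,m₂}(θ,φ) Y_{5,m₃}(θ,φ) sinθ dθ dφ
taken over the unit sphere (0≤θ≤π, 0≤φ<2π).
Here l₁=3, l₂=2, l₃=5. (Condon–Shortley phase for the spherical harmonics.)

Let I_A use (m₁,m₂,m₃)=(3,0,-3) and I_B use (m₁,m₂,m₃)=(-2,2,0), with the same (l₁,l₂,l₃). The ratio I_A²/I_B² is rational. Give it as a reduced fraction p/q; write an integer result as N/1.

Same 3,2,5: normalisation and zero-m 3j drop out of the ratio.
A: Δ: 0! 6! 4! / 11! → 1/2310; sum: t=0:+1/2880 = 1/2880; 3j²(3 2 5; 3 0 -3) = Δ·Π!·Σ² = 2/165  (sign +1)
B: Δ: 0! 6! 4! / 11! → 1/2310; sum: t=0:+1/2880 = 1/2880; 3j²(3 2 5; -2 2 0) = Δ·Π!·Σ² = 1/462  (sign -1)
I_A²/I_B² = (2/165)/(1/462) = 28/5

28/5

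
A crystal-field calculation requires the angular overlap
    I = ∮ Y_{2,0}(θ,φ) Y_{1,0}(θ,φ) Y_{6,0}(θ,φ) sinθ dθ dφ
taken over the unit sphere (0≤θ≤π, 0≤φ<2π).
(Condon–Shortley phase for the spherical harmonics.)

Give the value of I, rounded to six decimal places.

l₃=6 ∉ [1,3] — triangle fails ⇒ I = 0

0.000000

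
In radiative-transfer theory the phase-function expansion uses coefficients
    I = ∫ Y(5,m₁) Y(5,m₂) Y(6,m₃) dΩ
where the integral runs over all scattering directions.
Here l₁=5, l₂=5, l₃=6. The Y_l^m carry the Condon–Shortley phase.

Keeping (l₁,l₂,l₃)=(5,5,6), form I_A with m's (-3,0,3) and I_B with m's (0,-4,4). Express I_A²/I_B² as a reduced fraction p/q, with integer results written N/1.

Same 5,5,6: normalisation and zero-m 3j drop out of the ratio.
A: Δ: 4! 6! 6! / 17! → 1/28588560; sum: t=2:+1/103680 t=3:−1/34560 t=4:+1/138240 = -1/82944; 3j²(5 5 6; -3 0 3) = Δ·Π!·Σ² = 125/9724  (sign +1)
B: Δ: 4! 6! 6! / 17! → 1/28588560; sum: t=0:+1/345600 t=1:−1/207360 = -1/518400; 3j²(5 5 6; 0 -4 4) = Δ·Π!·Σ² = 12/2431  (sign -1)
I_A²/I_B² = (125/9724)/(12/2431) = 125/48

125/48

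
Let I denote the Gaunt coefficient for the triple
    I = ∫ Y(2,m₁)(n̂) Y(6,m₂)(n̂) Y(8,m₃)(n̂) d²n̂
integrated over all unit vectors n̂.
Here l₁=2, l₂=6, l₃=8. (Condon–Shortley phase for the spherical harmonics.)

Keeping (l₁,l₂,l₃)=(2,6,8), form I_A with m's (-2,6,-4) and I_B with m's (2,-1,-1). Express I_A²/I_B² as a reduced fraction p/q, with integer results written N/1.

l's match ⇒ only the (l;m) 3-j factors differ between A and B.
A: triangle coeff Δ(2,6,8) = 1/30940; Σ_t [0,0]: t=0:+1/11496038400 = 1/11496038400; (3j)²=1/30940 [(2 6 8; -2 6 -4)], sign=+1
B: triangle coeff Δ(2,6,8) = 1/30940; Σ_t [0,0]: t=0:+1/14515200 = 1/14515200; (3j)²=9/2210 [(2 6 8; 2 -1 -1)], sign=-1
I_A²/I_B² = (1/30940)/(9/2210) = 1/126

1/126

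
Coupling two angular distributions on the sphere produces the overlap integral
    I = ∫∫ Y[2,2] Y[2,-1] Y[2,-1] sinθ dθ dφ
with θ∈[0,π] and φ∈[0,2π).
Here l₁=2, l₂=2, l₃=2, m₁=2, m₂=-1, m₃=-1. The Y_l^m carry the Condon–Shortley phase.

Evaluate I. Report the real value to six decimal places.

0.220728

Checks pass: Σm=0; 6 even; l₃=2∈[0,4].
(2·2+1)(2·2+1)(2·2+1) = 125
Δ: 2! 2! 2! / 7! → 1/630
sum: t=0:+1/8 t=1:−1/1 t=2:+1/8 = -3/4
3j²(2 2 2; 0 0 0) = Δ·Π!·Σ² = 2/35  (sign -1)
sum: t=0:+1/4 = 1/4
3j²(2 2 2; 2 -1 -1) = Δ·Π!·Σ² = 3/35  (sign -1)
combine: 4πI² = 125·2/35·3/35 = 30/49
take √, sign +1: I = 0.22072812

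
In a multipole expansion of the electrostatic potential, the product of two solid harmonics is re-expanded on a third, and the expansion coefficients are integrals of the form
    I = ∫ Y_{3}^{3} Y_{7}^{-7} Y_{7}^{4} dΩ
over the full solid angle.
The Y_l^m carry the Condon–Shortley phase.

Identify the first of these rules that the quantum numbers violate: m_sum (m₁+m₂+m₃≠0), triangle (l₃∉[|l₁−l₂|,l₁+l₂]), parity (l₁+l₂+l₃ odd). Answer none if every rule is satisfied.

parity

m₁+m₂+m₃ = 3 − 7 + 4 = 0  ✓
triangle: |3−7|=4 ≤ l₃=7 ≤ 3+7=10  ✓
parity: l₁+l₂+l₃ = 17 is odd  ✗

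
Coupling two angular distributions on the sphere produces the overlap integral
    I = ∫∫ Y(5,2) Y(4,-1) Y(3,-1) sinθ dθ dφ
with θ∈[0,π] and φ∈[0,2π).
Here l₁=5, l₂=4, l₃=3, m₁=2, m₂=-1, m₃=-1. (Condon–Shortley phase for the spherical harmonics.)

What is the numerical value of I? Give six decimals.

Checks pass: Σm=0; 12 even; l₃=3∈[1,9].
(2·5+1)(2·4+1)(2·3+1) = 693
Δ: 6! 4! 2! / 13! → 1/180180
sum: t=2:+1/576 t=3:−1/144 t=4:+1/576 = -1/288
3j²(5 4 3; 0 0 0) = Δ·Π!·Σ² = 20/1001  (sign +1)
sum: t=1:−1/960 t=2:+1/288 t=3:−1/1728 = 1/540
3j²(5 4 3; 2 -1 -1) = Δ·Π!·Σ² = 128/6435  (sign +1)
combine: 4πI² = 693·20/1001·128/6435 = 512/1859
take √, sign +1: I = 0.14804384

0.148044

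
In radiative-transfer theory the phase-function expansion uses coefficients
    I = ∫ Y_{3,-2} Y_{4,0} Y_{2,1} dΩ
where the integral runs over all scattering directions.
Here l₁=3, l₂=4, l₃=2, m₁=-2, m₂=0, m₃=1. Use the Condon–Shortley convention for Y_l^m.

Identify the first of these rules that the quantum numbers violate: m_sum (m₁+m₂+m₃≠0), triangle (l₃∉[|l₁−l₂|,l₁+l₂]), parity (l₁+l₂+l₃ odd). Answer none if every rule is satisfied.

m_sum

m₁+m₂+m₃ = -2 + 0 + 1 = -1  ✗
triangle: |3−4|=1 ≤ l₃=2 ≤ 3+4=7
parity: l₁+l₂+l₃ = 9 is odd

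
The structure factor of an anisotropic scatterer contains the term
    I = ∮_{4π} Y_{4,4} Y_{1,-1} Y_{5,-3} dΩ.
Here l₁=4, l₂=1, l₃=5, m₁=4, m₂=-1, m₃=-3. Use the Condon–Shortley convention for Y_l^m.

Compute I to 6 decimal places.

Rules hold: Σm=0, L=10 even, 3≤5≤5.
N = 9·3·11 = 297
Δ = 0!·8!·2!/11! = 1/495
Racah Σ t=0..0: t=0:+1/576 = 1/576
⇒ 3j(4 1 5; 0 0 0)² = 5/99, sgn -1
Racah Σ t=0..0: t=0:+1/80640 = 1/80640
⇒ 3j(4 1 5; 4 -1 -3)² = 1/495, sgn +1
4πI² = N·(3j₀)²·(3jₘ)² = 1/33
I = -1·√(0.030303/4π) = -0.04910640

-0.049106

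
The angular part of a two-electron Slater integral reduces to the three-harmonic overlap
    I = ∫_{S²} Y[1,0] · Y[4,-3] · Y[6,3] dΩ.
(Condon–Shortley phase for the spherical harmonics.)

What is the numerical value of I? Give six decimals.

0.000000

|1−4|≤6≤1+4 violated ⇒ I = 0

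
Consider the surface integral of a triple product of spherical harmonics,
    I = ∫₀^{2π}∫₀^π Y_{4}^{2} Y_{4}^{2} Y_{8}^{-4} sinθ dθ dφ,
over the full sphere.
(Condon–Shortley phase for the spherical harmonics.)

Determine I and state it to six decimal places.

0.249370

Rules hold: Σm=0, L=16 even, 0≤8≤8.
N = 9·9·17 = 1377
Δ = 0!·8!·8!/17! = 1/218790
Racah Σ t=0..0: t=0:+1/331776 = 1/331776
⇒ 3j(4 4 8; 0 0 0)² = 490/21879, sgn +1
Racah Σ t=0..0: t=0:+1/2073600 = 1/2073600
⇒ 3j(4 4 8; 2 2 -4)² = 28/1105, sgn +1
4πI² = N·(3j₀)²·(3jₘ)² = 24696/31603
I = +1·√(0.781445/4π) = 0.24937001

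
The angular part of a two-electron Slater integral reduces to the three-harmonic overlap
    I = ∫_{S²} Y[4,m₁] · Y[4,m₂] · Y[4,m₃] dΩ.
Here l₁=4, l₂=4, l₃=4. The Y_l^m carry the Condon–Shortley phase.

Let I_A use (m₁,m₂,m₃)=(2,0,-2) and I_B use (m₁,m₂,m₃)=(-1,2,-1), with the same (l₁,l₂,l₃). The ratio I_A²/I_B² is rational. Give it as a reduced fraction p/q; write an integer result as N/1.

Same 4,4,4: normalisation and zero-m 3j drop out of the ratio.
A: Δ: 4! 4! 4! / 13! → 1/450450; sum: t=0:+1/2304 t=1:−1/216 t=2:+1/384 = -11/6912; 3j²(4 4 4; 2 0 -2) = Δ·Π!·Σ² = 11/1638  (sign -1)
B: Δ: 4! 4! 4! / 13! → 1/450450; sum: t=2:+1/576 t=3:−1/144 t=4:+1/576 = -1/288; 3j²(4 4 4; -1 2 -1) = Δ·Π!·Σ² = 20/1001  (sign +1)
I_A²/I_B² = (11/1638)/(20/1001) = 121/360

121/360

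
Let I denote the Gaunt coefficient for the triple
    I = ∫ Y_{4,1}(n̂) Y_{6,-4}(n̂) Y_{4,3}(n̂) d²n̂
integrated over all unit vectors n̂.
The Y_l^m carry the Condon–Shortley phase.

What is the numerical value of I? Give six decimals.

-0.030176

Checks pass: Σm=0; 14 even; l₃=4∈[2,10].
(2·4+1)(2·6+1)(2·4+1) = 1053
Δ: 6! 2! 6! / 15! → 1/1261260
sum: t=2:+1/4608 t=3:−1/1296 t=4:+1/4608 = -7/20736
3j²(4 6 4; 0 0 0) = Δ·Π!·Σ² = 20/1287  (sign -1)
sum: t=1:−1/28800 t=2:+1/34560 = -1/172800
3j²(4 6 4; 1 -4 3) = Δ·Π!·Σ² = 1/1430  (sign +1)
combine: 4πI² = 1053·20/1287·1/1430 = 18/1573
take √, sign -1: I = -0.03017637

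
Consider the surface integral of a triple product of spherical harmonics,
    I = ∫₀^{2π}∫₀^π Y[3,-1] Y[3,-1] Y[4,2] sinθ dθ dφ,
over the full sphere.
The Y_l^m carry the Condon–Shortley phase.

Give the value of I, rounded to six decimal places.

Checks pass: Σm=0; 10 even; l₃=4∈[0,6].
(2·3+1)(2·3+1)(2·4+1) = 441
Δ: 2! 4! 4! / 11! → 1/34650
sum: t=0:+1/72 t=1:−1/16 t=2:+1/72 = -5/144
3j²(3 3 4; 0 0 0) = Δ·Π!·Σ² = 2/77  (sign -1)
sum: t=0:+1/192 t=1:−1/36 t=2:+1/192 = -5/288
3j²(3 3 4; -1 -1 2) = Δ·Π!·Σ² = 20/693  (sign -1)
combine: 4πI² = 441·2/77·20/693 = 40/121
take √, sign +1: I = 0.16219310

0.162193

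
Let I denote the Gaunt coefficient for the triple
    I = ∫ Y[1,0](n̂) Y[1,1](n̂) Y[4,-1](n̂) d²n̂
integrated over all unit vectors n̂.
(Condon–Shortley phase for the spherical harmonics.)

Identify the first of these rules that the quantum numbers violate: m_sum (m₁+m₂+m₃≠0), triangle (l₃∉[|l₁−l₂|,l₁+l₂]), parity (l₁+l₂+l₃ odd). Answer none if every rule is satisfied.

triangle

azimuthal sum: 0 + 1 − 1 = 0  ✓
0 ≤ 4 ≤ 2 (triangle on l)  ✗
L = 1 + 1 + 4 = 6 (even)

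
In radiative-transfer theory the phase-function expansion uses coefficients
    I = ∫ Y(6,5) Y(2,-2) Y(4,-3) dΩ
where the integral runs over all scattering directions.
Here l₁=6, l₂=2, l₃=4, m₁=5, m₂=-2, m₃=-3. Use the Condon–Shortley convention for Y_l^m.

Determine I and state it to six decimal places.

Rules hold: Σm=0, L=12 even, 4≤4≤8.
N = 13·5·9 = 585
Δ = 4!·8!·0!/13! = 1/6435
Racah Σ t=2..2: t=2:+1/2304 = 1/2304
⇒ 3j(6 2 4; 0 0 0)² = 5/143, sgn +1
Racah Σ t=0..0: t=0:+1/120960 = 1/120960
⇒ 3j(6 2 4; 5 -2 -3)² = 2/39, sgn -1
4πI² = N·(3j₀)²·(3jₘ)² = 150/143
I = -1·√(1.04895/4π) = -0.28891672

-0.288917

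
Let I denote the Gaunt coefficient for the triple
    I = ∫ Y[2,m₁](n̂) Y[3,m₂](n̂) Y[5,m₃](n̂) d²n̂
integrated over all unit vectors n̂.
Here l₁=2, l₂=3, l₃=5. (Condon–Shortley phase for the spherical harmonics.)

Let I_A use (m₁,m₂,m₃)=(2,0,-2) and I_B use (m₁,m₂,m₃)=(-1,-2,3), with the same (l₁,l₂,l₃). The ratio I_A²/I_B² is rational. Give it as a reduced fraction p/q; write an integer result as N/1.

Same 2,3,5: normalisation and zero-m 3j drop out of the ratio.
A: Δ: 0! 4! 6! / 11! → 1/2310; sum: t=0:+1/864 = 1/864; 3j²(2 3 5; 2 0 -2) = Δ·Π!·Σ² = 1/66  (sign -1)
B: Δ: 0! 4! 6! / 11! → 1/2310; sum: t=0:+1/720 = 1/720; 3j²(2 3 5; -1 -2 3) = Δ·Π!·Σ² = 8/165  (sign +1)
I_A²/I_B² = (1/66)/(8/165) = 5/16

5/16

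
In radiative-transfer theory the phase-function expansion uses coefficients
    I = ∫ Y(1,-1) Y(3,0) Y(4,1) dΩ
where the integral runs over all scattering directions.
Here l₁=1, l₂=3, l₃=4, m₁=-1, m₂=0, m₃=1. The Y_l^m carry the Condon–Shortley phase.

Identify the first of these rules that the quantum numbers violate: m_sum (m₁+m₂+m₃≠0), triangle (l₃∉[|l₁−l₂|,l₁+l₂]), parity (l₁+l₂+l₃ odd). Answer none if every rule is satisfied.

azimuthal sum: -1 + 0 + 1 = 0  ✓
2 ≤ 4 ≤ 4 (triangle on l)  ✓
L = 1 + 3 + 4 = 8 (even)  ✓

none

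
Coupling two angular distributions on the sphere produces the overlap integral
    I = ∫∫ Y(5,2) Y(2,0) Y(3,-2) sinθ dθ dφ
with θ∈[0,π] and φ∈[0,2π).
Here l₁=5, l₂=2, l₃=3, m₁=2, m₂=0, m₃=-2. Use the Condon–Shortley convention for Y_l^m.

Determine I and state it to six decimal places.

Checks pass: Σm=0; 10 even; l₃=3∈[3,7].
(2·5+1)(2·2+1)(2·3+1) = 385
Δ: 4! 6! 0! / 11! → 1/2310
sum: t=2:+1/144 = 1/144
3j²(5 2 3; 0 0 0) = Δ·Π!·Σ² = 10/231  (sign -1)
sum: t=2:+1/480 = 1/480
3j²(5 2 3; 2 0 -2) = Δ·Π!·Σ² = 3/110  (sign -1)
combine: 4πI² = 385·10/231·3/110 = 5/11
take √, sign +1: I = 0.19018827

0.190188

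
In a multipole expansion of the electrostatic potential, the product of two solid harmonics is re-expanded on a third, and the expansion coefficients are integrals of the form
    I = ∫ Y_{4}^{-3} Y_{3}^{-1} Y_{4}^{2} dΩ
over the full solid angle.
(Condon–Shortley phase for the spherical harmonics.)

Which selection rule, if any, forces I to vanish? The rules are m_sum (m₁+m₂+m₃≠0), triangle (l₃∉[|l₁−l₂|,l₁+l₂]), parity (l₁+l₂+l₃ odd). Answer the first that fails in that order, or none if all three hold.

m₁+m₂+m₃ = -3 − 1 + 2 = -2  ✗
triangle: |4−3|=1 ≤ l₃=4 ≤ 4+3=7
parity: l₁+l₂+l₃ = 11 is odd

m_sum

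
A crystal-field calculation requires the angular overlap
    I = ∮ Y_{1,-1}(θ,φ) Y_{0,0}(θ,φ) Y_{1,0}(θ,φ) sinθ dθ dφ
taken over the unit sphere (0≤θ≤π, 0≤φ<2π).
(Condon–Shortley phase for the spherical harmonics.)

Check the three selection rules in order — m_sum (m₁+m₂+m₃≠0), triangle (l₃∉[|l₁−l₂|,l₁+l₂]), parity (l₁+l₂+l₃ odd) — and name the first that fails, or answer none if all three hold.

m_sum

Σmᵢ = -1  ✗
l₃∈[|l₁−l₂|,l₁+l₂]=[1,1], have l₃=1
Σlᵢ = 2 ⇒ even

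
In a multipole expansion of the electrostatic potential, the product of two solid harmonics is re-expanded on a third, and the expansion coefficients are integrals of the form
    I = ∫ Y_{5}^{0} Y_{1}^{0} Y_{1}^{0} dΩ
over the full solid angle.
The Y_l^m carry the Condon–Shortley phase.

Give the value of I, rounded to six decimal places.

triangle: need 4≤l₃≤6, have 1; I=0

0.000000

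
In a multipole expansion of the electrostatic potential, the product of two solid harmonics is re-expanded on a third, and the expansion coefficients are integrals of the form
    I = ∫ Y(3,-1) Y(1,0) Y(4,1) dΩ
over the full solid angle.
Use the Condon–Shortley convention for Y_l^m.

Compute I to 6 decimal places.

Checks pass: Σm=0; 8 even; l₃=4∈[2,4].
(2·3+1)(2·1+1)(2·4+1) = 189
Δ: 0! 6! 2! / 9! → 1/252
sum: t=0:+1/36 = 1/36
3j²(3 1 4; 0 0 0) = Δ·Π!·Σ² = 4/63  (sign +1)
sum: t=0:+1/48 = 1/48
3j²(3 1 4; -1 0 1) = Δ·Π!·Σ² = 5/84  (sign -1)
combine: 4πI² = 189·4/63·5/84 = 5/7
take √, sign -1: I = -0.23841361

-0.238414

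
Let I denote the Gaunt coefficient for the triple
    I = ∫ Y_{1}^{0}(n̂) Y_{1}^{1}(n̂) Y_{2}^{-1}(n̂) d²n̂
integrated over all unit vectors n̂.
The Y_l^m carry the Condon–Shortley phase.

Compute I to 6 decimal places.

-0.218510

m-sum 0 ✓  L=4 even ✓  0≤2≤2 ✓
Π(2lᵢ+1) = 3×3×5 = 45
triangle coeff Δ(1,1,2) = 1/30
Σ_t [0,0]: t=0:+1/1 = 1/1
(3j)²=2/15 [(1 1 2; 0 0 0)], sign=+1
Σ_t [0,0]: t=0:+1/2 = 1/2
(3j)²=1/10 [(1 1 2; 0 1 -1)], sign=-1
⇒ 4πI² = 3/5
I = (-1)√(3/5/(4π)) = -0.21850969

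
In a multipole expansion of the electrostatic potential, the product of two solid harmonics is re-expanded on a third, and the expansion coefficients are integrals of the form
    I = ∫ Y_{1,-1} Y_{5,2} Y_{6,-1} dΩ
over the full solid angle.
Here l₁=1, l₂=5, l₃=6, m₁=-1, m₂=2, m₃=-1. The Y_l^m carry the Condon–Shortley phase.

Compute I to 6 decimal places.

Checks pass: Σm=0; 12 even; l₃=6∈[4,6].
(2·1+1)(2·5+1)(2·6+1) = 429
Δ: 0! 2! 10! / 13! → 1/858
sum: t=0:+1/14400 = 1/14400
3j²(1 5 6; 0 0 0) = Δ·Π!·Σ² = 6/143  (sign +1)
sum: t=0:+1/60480 = 1/60480
3j²(1 5 6; -1 2 -1) = Δ·Π!·Σ² = 5/429  (sign -1)
combine: 4πI² = 429·6/143·5/429 = 30/143
take √, sign -1: I = -0.12920749

-0.129207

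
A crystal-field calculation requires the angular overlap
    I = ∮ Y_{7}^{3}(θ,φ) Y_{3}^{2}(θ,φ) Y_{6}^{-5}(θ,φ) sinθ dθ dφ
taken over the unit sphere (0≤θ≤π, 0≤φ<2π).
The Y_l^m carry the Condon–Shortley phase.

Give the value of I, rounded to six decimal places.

0.120821

Checks pass: Σm=0; 16 even; l₃=6∈[4,10].
(2·7+1)(2·3+1)(2·6+1) = 1365
Δ: 4! 10! 2! / 17! → 1/2042040
sum: t=1:−1/207360 t=2:+1/57600 t=3:−1/207360 = 1/129600
3j²(7 3 6; 0 0 0) = Δ·Π!·Σ² = 168/12155  (sign +1)
sum: t=3:−1/4354560 t=4:+1/87091200 = -19/87091200
3j²(7 3 6; 3 2 -5) = Δ·Π!·Σ² = 361/37128  (sign +1)
combine: 4πI² = 1365·168/12155·361/37128 = 7581/41327
take √, sign +1: I = 0.12082071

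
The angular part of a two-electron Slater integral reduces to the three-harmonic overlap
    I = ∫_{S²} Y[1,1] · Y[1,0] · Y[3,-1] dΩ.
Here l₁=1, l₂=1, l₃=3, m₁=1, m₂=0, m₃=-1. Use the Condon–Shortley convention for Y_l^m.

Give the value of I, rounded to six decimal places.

|1−1|≤3≤1+1 violated ⇒ I = 0

0.000000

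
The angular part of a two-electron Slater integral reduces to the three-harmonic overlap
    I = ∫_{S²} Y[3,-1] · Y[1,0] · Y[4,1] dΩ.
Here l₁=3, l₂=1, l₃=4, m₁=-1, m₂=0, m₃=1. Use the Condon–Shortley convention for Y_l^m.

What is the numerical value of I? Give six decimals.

-0.238414

Checks pass: Σm=0; 8 even; l₃=4∈[2,4].
(2·3+1)(2·1+1)(2·4+1) = 189
Δ: 0! 6! 2! / 9! → 1/252
sum: t=0:+1/36 = 1/36
3j²(3 1 4; 0 0 0) = Δ·Π!·Σ² = 4/63  (sign +1)
sum: t=0:+1/48 = 1/48
3j²(3 1 4; -1 0 1) = Δ·Π!·Σ² = 5/84  (sign -1)
combine: 4πI² = 189·4/63·5/84 = 5/7
take √, sign -1: I = -0.23841361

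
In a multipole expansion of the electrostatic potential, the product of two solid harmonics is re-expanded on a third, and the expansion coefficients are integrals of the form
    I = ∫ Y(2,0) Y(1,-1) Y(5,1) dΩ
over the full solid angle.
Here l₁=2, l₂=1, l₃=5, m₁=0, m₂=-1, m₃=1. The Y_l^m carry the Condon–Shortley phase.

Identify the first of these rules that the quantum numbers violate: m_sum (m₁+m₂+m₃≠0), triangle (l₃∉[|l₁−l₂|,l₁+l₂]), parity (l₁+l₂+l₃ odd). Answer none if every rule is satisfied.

Σmᵢ = 0  ✓
l₃∈[|l₁−l₂|,l₁+l₂]=[1,3], have l₃=5  ✗
Σlᵢ = 8 ⇒ even

triangle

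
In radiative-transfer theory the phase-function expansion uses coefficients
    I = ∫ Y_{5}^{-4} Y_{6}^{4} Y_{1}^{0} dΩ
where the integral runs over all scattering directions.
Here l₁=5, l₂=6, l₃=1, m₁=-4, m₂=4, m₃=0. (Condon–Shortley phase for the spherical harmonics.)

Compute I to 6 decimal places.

0.182727

Rules hold: Σm=0, L=12 even, 1≤1≤11.
N = 11·13·3 = 429
Δ = 10!·0!·2!/13! = 1/858
Racah Σ t=5..5: t=5:−1/14400 = -1/14400
⇒ 3j(5 6 1; 0 0 0)² = 6/143, sgn +1
Racah Σ t=9..9: t=9:−1/362880 = -1/362880
⇒ 3j(5 6 1; -4 4 0)² = 10/429, sgn +1
4πI² = N·(3j₀)²·(3jₘ)² = 60/143
I = +1·√(0.41958/4π) = 0.18272698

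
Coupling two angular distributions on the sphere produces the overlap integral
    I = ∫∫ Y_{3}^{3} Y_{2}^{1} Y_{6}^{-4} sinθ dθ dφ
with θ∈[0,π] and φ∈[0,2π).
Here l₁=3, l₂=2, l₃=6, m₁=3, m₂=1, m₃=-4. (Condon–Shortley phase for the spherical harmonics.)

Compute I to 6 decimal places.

l₃=6 ∉ [1,5] — triangle fails ⇒ I = 0

0.000000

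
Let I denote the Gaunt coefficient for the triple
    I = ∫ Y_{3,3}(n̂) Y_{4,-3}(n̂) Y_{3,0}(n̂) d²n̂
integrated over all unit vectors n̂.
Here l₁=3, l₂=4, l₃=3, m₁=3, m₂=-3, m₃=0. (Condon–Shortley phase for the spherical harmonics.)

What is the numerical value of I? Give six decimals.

0.203551

Checks pass: Σm=0; 10 even; l₃=3∈[1,7].
(2·3+1)(2·4+1)(2·3+1) = 441
Δ: 4! 2! 4! / 11! → 1/34650
sum: t=1:−1/72 t=2:+1/16 t=3:−1/72 = 5/144
3j²(3 4 3; 0 0 0) = Δ·Π!·Σ² = 2/77  (sign -1)
sum: t=0:+1/288 = 1/288
3j²(3 4 3; 3 -3 0) = Δ·Π!·Σ² = 1/22  (sign -1)
combine: 4πI² = 441·2/77·1/22 = 63/121
take √, sign +1: I = 0.20355073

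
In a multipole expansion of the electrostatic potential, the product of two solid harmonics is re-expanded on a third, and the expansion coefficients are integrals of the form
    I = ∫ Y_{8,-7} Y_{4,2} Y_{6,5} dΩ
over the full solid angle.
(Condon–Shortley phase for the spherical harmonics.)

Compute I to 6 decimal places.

-0.028582

Rules hold: Σm=0, L=18 even, 4≤6≤12.
N = 17·9·13 = 1989
Δ = 6!·10!·2!/19! = 1/23279256
Racah Σ t=2..4: t=2:+1/1658880 t=3:−1/518400 t=4:+1/1658880 = -1/1382400
⇒ 3j(8 4 6; 0 0 0)² = 504/46189, sgn -1
Racah Σ t=5..6: t=5:−1/435456000 t=6:+1/522547200 = -1/2612736000
⇒ 3j(8 4 6; -7 2 5)² = 11/23256, sgn +1
4πI² = N·(3j₀)²·(3jₘ)² = 63/6137
I = -1·√(0.0102656/4π) = -0.02858165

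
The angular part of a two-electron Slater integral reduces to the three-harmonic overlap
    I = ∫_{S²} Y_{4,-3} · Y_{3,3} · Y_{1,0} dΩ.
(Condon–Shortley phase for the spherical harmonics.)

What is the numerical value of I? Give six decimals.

-0.162868

m-sum 0 ✓  L=8 even ✓  1≤1≤7 ✓
Π(2lᵢ+1) = 9×7×3 = 189
triangle coeff Δ(4,3,1) = 1/252
Σ_t [3,3]: t=3:−1/36 = -1/36
(3j)²=4/63 [(4 3 1; 0 0 0)], sign=+1
Σ_t [6,6]: t=6:+1/720 = 1/720
(3j)²=1/36 [(4 3 1; -3 3 0)], sign=-1
⇒ 4πI² = 1/3
I = (-1)√(1/3/(4π)) = -0.16286750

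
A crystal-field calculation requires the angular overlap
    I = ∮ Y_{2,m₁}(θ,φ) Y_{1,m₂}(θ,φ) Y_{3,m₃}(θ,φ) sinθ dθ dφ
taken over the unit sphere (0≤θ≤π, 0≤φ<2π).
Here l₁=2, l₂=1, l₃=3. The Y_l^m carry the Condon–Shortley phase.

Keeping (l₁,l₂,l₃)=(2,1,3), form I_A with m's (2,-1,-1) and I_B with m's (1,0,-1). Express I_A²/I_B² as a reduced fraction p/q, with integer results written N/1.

l's match ⇒ only the (l;m) 3-j factors differ between A and B.
A: triangle coeff Δ(2,1,3) = 1/105; Σ_t [0,0]: t=0:+1/48 = 1/48; (3j)²=1/105 [(2 1 3; 2 -1 -1)], sign=+1
B: triangle coeff Δ(2,1,3) = 1/105; Σ_t [0,0]: t=0:+1/6 = 1/6; (3j)²=8/105 [(2 1 3; 1 0 -1)], sign=+1
I_A²/I_B² = (1/105)/(8/105) = 1/8

1/8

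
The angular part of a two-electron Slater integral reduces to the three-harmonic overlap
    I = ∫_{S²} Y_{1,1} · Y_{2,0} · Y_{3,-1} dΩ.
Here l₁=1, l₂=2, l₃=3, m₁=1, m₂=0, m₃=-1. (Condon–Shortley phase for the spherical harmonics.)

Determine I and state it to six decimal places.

m-sum 0 ✓  L=6 even ✓  1≤3≤3 ✓
Π(2lᵢ+1) = 3×5×7 = 105
triangle coeff Δ(1,2,3) = 1/105
Σ_t [0,0]: t=0:+1/4 = 1/4
(3j)²=3/35 [(1 2 3; 0 0 0)], sign=-1
Σ_t [0,0]: t=0:+1/8 = 1/8
(3j)²=2/35 [(1 2 3; 1 0 -1)], sign=+1
⇒ 4πI² = 18/35
I = (-1)√(18/35/(4π)) = -0.20230066

-0.202301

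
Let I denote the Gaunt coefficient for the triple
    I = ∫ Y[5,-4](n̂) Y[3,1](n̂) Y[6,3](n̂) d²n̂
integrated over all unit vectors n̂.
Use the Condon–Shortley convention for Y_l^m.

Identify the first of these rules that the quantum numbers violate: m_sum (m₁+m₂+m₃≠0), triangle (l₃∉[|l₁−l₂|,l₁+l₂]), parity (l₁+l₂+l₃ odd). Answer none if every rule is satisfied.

Σmᵢ = 0  ✓
l₃∈[|l₁−l₂|,l₁+l₂]=[2,8], have l₃=6  ✓
Σlᵢ = 14 ⇒ even  ✓

none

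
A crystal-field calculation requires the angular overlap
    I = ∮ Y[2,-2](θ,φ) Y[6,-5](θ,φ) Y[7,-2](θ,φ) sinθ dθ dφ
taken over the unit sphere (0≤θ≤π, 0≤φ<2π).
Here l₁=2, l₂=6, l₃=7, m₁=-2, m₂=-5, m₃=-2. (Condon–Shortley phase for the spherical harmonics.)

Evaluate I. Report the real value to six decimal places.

-2 − 5 − 2 = -9 ≠ 0: azimuthal integral kills it; I = 0

0.000000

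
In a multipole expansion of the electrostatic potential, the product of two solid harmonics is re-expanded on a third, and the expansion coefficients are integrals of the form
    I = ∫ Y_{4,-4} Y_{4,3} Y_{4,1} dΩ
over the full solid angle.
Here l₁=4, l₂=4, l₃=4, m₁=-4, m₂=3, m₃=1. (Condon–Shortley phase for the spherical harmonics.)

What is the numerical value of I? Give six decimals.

Rules hold: Σm=0, L=12 even, 0≤4≤8.
N = 9·9·9 = 729
Δ = 4!·4!·4!/13! = 1/450450
Racah Σ t=0..4: t=0:+1/13824 t=1:−1/216 t=2:+1/64 t=3:−1/216 t=4:+1/13824 = 5/768
⇒ 3j(4 4 4; 0 0 0)² = 18/1001, sgn +1
Racah Σ t=4..4: t=4:+1/3456 = 1/3456
⇒ 3j(4 4 4; -4 3 1)² = 35/1287, sgn -1
4πI² = N·(3j₀)²·(3jₘ)² = 7290/20449
I = -1·√(0.356497/4π) = -0.16843130

-0.168431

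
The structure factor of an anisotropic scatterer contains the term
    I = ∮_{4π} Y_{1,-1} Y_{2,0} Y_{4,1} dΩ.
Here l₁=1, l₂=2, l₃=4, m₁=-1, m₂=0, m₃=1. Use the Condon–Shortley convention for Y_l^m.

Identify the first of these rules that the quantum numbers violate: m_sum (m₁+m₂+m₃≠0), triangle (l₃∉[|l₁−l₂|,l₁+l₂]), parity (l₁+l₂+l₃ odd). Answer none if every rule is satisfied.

triangle

azimuthal sum: -1 + 0 + 1 = 0  ✓
1 ≤ 4 ≤ 3 (triangle on l)  ✗
L = 1 + 2 + 4 = 7 (odd)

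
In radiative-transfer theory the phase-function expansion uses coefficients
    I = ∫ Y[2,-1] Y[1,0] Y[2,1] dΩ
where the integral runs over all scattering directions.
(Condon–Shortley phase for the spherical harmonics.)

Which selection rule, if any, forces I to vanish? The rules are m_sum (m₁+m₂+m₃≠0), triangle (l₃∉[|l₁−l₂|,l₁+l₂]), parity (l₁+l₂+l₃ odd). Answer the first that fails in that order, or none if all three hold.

parity

m₁+m₂+m₃ = -1 + 0 + 1 = 0  ✓
triangle: |2−1|=1 ≤ l₃=2 ≤ 2+1=3  ✓
parity: l₁+l₂+l₃ = 5 is odd  ✗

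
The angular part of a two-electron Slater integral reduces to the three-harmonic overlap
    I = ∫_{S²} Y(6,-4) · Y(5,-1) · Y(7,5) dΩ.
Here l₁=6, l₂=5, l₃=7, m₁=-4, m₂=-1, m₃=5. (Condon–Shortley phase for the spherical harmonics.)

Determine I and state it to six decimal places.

m-sum 0 ✓  L=18 even ✓  1≤7≤11 ✓
Π(2lᵢ+1) = 13×11×15 = 2145
triangle coeff Δ(6,5,7) = 1/174594420
Σ_t [0,4]: t=0:+1/4147200 t=1:−1/207360 t=2:+1/82944 t=3:−1/207360 t=4:+1/4147200 = 1/345600
(3j)²=420/46189 [(6 5 7; 0 0 0)], sign=-1
Σ_t [2,4]: t=2:+1/7741440 t=3:−1/3628800 t=4:+1/24883200 = -37/348364800
(3j)²=1369/176358 [(6 5 7; -4 -1 5)], sign=-1
⇒ 4πI² = 205350/1356277
I = (+1)√(205350/1356277/(4π)) = 0.10976610

0.109766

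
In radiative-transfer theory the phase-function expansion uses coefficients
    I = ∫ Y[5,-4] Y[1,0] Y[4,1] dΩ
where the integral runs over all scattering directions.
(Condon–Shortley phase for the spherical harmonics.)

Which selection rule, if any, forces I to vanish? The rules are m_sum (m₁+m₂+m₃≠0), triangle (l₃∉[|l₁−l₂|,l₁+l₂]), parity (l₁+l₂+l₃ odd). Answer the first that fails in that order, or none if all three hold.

m_sum

m₁+m₂+m₃ = -4 + 0 + 1 = -3  ✗
triangle: |5−1|=4 ≤ l₃=4 ≤ 5+1=6
parity: l₁+l₂+l₃ = 10 is even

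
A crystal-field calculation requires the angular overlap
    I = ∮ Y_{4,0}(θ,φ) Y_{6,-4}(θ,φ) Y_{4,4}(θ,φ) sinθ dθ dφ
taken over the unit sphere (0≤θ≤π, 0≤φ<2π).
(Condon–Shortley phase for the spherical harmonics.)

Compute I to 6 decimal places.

m-sum 0 ✓  L=14 even ✓  2≤4≤10 ✓
Π(2lᵢ+1) = 9×13×9 = 1053
triangle coeff Δ(4,6,4) = 1/1261260
Σ_t [2,4]: t=2:+1/4608 t=3:−1/1296 t=4:+1/4608 = -7/20736
(3j)²=20/1287 [(4 6 4; 0 0 0)], sign=-1
Σ_t [2,2]: t=2:+1/69120 = 1/69120
(3j)²=4/143 [(4 6 4; 0 -4 4)], sign=+1
⇒ 4πI² = 720/1573
I = (-1)√(720/1573/(4π)) = -0.19085211

-0.190852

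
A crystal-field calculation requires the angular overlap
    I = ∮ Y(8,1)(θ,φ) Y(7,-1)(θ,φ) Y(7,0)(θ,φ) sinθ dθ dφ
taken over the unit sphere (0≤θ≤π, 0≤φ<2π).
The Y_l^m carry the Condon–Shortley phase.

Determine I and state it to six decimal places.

-0.059744

Checks pass: Σm=0; 22 even; l₃=7∈[1,15].
(2·8+1)(2·7+1)(2·7+1) = 3825
Δ: 8! 8! 6! / 23! → 1/22086194130
sum: t=1:−1/18289152000 t=2:+1/248832000 t=3:−1/24883200 t=4:+1/11943936 t=5:−1/24883200 t=6:+1/248832000 t=7:−1/18289152000 = 11/975421440
3j²(8 7 7; 0 0 0) = Δ·Π!·Σ² = 1750/289731  (sign -1)
sum: t=0:+1/146313216000 t=1:−1/870912000 t=2:+1/49766400 t=3:−1/14929920 t=4:+1/19906560 t=5:−1/124416000 t=6:+1/5225472000 = -11/1950842880
3j²(8 7 7; 1 -1 0) = Δ·Π!·Σ² = 375/193154  (sign +1)
combine: 4πI² = 3825·1750/289731·375/193154 = 24609375/548653937
take √, sign -1: I = -0.05974425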